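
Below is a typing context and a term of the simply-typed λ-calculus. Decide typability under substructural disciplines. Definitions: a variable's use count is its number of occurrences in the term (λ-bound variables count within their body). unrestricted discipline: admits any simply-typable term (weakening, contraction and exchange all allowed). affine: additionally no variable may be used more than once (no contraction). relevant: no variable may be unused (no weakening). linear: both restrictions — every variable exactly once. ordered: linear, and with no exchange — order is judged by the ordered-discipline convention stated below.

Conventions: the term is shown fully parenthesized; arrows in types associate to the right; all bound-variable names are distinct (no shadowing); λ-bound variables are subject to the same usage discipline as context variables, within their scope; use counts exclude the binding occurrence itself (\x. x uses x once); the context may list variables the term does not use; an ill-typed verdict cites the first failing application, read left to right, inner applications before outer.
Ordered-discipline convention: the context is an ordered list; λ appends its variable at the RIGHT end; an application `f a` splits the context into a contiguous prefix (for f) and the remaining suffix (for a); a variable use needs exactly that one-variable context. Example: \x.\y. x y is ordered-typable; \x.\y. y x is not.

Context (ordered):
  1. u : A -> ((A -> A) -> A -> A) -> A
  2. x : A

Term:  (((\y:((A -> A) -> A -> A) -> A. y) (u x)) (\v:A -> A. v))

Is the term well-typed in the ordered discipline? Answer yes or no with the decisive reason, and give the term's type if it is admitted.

yes — one use each (u, x, y, v); ordered split holds; term : A
usage: u=1, x=1, y [bound]=1, v [bound]=1
use order (left to right): y, u, x, v
typing: the term checks, with type A
summary: ordered ✓; linear ✓; affine ✓; relevant ✓; unrestricted ✓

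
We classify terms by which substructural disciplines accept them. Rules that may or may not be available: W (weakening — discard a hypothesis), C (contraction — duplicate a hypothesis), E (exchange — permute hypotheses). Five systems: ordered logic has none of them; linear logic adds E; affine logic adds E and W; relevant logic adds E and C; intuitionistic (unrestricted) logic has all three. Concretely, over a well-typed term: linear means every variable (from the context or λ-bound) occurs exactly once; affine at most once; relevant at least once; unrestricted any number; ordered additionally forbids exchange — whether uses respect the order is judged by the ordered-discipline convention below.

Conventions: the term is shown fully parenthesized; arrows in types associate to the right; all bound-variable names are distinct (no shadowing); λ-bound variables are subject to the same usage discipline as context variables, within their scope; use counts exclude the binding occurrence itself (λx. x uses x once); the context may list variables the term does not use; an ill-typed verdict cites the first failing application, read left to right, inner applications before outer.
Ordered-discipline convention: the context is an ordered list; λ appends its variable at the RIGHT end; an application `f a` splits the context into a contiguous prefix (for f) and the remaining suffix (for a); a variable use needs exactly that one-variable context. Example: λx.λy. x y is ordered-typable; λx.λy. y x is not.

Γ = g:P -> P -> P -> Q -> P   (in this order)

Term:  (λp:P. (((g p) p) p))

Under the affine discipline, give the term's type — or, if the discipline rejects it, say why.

not well-typed under affine — repeated use of p ×3
usage: g ×1; p [bound] ×3
uses in reading order: g, p, p, p
typing: ✓ — P -> Q -> P
summary: ordered ✗ | linear ✗ | affine ✗ | relevant ✓ | unrestricted ✓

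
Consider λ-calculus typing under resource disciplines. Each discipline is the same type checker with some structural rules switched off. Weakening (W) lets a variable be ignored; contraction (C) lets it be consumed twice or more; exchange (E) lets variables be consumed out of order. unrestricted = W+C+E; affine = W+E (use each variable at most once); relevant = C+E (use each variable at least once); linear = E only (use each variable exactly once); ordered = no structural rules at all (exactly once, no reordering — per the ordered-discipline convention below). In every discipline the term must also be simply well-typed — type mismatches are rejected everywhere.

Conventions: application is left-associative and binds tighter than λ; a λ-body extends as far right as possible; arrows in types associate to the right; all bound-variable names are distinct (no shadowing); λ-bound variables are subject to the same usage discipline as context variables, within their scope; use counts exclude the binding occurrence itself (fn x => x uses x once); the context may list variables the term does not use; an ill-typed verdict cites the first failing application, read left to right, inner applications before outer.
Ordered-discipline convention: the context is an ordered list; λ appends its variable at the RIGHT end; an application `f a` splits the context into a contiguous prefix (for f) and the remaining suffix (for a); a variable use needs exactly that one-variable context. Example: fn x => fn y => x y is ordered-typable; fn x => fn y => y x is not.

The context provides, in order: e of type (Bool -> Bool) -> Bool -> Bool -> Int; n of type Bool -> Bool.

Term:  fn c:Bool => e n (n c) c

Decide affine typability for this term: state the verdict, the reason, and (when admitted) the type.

no — needs contraction — n ×2, c ×2
variable uses: e: 1×; n: 2×; c (bound): 2×
order of uses: e, n, n, c, c
typing: well-typed at Bool -> Int
across the five disciplines: ordered ✗; linear ✗; affine ✗; relevant ✓; unrestricted ✓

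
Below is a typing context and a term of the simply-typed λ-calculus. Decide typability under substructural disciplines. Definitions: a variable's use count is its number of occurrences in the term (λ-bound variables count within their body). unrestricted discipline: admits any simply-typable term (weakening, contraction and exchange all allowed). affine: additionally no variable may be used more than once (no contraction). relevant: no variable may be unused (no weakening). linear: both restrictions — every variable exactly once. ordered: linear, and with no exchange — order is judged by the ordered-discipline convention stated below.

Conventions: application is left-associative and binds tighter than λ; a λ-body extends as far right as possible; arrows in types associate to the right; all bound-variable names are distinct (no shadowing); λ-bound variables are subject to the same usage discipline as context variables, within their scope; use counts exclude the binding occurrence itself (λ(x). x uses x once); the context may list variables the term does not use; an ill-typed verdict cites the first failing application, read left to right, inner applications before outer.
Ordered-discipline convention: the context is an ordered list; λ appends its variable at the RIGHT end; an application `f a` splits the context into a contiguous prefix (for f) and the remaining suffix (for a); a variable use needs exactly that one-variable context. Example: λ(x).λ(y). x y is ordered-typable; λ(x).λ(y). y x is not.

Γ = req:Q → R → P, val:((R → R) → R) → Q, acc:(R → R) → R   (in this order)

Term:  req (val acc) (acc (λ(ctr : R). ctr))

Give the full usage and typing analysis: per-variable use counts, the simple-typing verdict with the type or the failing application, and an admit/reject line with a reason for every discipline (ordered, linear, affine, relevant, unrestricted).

usage: req=1; val=1; acc=2; ctr [bound]=1
order of uses: req, val, acc, acc, ctr
typing: well-typed at P
ordered: ✗, acc ×2 used more than once (contraction)
linear: ✗, acc ×2 used more than once (contraction)
affine: ✗, acc ×2 used more than once (contraction)
relevant: ✓, every one of req, val, acc, ctr appears
unrestricted: ✓, well-typed at P; no restrictions here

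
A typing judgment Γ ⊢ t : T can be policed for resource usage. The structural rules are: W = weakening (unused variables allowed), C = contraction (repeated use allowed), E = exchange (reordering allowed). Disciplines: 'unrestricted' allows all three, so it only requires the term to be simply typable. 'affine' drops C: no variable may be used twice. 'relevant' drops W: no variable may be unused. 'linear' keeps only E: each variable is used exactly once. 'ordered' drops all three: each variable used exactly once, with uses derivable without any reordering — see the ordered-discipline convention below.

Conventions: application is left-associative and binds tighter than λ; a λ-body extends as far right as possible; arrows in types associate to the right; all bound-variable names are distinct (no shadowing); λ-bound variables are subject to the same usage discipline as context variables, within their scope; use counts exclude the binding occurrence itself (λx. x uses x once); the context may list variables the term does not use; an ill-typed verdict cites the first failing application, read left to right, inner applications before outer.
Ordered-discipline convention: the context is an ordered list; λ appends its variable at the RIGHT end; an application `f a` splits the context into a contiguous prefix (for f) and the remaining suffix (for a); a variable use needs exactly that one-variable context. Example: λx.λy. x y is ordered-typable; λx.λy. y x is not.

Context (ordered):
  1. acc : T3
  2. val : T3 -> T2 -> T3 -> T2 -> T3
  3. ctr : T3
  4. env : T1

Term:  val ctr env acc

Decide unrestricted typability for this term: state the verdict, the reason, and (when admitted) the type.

no — not simply typable
counts: acc=1; val=1; ctr=1; env=1
uses in reading order: val, ctr, env, acc
typing: ill-typed: an argument T1 mismatches the expected T2
all disciplines: ordered ✗ · linear ✗ · affine ✗ · relevant ✗ · unrestricted ✗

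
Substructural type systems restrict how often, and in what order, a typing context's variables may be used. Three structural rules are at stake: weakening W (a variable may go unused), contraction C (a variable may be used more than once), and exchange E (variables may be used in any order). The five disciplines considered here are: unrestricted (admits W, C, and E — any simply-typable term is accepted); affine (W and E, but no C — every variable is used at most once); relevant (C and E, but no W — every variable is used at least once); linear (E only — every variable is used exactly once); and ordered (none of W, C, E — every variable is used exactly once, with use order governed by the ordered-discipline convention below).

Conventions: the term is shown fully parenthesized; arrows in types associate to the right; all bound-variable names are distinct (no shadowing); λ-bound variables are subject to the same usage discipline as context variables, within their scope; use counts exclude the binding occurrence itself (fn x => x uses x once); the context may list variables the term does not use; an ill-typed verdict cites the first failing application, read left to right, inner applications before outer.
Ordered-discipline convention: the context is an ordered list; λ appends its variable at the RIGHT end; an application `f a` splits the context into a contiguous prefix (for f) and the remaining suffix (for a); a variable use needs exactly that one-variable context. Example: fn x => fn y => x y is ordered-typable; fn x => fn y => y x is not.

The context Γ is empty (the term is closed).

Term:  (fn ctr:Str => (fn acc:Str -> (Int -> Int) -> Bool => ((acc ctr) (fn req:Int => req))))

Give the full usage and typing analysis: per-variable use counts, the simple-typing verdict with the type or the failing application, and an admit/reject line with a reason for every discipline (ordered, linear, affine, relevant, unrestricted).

variable uses: ctr (λ-bound)=1; acc (λ-bound)=1; req (λ-bound)=1
use order (left to right): acc, ctr, req
typing: well-typed at Str -> (Str -> (Int -> Int) -> Bool) -> Bool
ordered: ✗ — no contiguous prefix/suffix split fits acc, ctr, req
linear: ✓ — ctr, acc, req: one use apiece
affine: ✓ — ctr, acc, req: no repeats, contraction unneeded
relevant: ✓ — every one of ctr, acc, req appears
unrestricted: ✓ — simply typable at Str -> (Str -> (Int -> Int) -> Bool) -> Bool; W, C, E all held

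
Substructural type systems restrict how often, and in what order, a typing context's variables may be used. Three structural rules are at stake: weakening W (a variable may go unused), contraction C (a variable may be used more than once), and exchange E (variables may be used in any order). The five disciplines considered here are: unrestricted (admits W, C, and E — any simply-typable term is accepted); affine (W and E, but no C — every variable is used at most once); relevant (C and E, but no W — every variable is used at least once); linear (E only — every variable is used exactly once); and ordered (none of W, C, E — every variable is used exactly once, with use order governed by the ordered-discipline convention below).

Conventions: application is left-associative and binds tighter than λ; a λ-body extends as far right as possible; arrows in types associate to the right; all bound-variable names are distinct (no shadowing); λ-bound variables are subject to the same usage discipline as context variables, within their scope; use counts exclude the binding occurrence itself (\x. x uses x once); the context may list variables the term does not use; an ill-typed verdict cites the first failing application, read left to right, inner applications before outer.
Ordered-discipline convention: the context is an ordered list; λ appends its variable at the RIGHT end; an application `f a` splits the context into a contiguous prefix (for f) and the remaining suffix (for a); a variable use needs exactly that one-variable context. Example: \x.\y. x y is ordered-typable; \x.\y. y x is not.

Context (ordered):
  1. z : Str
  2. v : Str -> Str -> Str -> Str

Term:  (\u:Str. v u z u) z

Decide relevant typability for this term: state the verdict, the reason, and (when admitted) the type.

yes — every one of z, v, u appears; term : Str
counts: z=2, v=1, u [bound]=2
left-to-right use order: v, u, z, u, z
typing: well-typed — term : Str
all disciplines: ordered ✗, linear ✗, affine ✗, relevant ✓, unrestricted ✓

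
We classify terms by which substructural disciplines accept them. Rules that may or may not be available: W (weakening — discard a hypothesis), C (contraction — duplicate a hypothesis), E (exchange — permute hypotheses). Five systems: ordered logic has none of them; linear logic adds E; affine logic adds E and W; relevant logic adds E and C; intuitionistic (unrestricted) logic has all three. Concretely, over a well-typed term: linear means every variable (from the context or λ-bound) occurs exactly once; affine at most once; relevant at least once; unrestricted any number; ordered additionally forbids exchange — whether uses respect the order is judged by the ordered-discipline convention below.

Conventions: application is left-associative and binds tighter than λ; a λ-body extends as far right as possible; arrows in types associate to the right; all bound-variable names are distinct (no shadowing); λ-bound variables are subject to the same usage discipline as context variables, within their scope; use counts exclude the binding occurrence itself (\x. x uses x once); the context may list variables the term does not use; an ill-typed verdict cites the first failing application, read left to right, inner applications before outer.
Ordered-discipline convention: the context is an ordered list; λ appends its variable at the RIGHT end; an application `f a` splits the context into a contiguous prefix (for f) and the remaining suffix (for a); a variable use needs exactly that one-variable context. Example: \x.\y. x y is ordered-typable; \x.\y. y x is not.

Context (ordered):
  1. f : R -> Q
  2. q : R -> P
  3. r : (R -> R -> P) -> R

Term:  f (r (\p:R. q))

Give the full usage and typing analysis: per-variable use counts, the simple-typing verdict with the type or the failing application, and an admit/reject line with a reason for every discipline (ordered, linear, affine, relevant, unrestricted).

use counts: f: 1×; q: 1×; r: 1×; p (bound): 0×
uses in reading order: f, r, q
typing: well-typed at Q
ordered ✗ (needs weakening: p unused)
linear ✗ (needs weakening: p unused)
affine ✓ (none of f, q, r, p used more than once)
relevant ✗ (needs weakening: p unused)
unrestricted ✓ (typability at Q is all that's needed)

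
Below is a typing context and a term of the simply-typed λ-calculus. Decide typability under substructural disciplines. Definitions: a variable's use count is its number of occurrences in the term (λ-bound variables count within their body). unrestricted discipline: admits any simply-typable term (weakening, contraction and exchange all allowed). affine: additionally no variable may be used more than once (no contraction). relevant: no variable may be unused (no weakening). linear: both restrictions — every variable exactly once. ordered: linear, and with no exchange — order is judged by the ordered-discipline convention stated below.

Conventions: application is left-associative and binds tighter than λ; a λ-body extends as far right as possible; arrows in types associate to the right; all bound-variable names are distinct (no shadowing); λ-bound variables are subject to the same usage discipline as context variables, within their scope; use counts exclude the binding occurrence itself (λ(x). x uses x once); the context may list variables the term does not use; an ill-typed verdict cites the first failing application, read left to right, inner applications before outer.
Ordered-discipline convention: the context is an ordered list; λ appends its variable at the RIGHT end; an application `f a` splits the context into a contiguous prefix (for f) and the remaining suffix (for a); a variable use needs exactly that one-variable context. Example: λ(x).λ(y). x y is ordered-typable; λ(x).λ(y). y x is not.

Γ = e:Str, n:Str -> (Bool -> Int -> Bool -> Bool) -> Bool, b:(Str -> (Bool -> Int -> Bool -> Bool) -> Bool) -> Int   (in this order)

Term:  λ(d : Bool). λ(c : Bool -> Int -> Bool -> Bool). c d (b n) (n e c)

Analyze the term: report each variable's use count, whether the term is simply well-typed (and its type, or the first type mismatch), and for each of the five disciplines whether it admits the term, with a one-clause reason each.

variable uses: e: 1×; n: 2×; b: 1×; d (bound): 1×; c (bound): 2×
left-to-right use order: c, d, b, n, n, e, c
typing: well-typed at Bool -> (Bool -> Int -> Bool -> Bool) -> Bool
ordered ✗ (n ×2, c ×2 used more than once (contraction))
linear ✗ (n ×2, c ×2 used more than once (contraction))
affine ✗ (n ×2, c ×2 used more than once (contraction))
relevant ✓ (every one of e, n, b, d, c appears)
unrestricted ✓ (type-checks (Bool -> (Bool -> Int -> Bool -> Bool) -> Bool) and nothing is barred)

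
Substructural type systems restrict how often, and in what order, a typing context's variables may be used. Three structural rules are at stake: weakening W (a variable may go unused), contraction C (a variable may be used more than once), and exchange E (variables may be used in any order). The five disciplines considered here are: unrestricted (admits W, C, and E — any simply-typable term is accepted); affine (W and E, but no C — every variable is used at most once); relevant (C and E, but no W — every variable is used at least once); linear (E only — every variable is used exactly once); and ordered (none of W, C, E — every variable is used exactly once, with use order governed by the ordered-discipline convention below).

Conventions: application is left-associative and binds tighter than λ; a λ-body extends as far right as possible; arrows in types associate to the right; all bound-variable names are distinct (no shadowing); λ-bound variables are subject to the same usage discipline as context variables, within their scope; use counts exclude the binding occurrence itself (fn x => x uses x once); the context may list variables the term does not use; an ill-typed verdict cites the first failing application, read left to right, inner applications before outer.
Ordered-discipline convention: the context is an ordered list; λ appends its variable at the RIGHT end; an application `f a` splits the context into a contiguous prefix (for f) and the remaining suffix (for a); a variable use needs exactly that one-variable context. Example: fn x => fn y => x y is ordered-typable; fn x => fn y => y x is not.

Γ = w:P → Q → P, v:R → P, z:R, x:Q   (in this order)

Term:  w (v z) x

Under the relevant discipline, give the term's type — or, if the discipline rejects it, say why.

term : P
use counts: w ×1; v ×1; z ×1; x ×1
order of uses: w, v, z, x
typing: ✓ — P
per-discipline verdicts: ordered ✓ | linear ✓ | affine ✓ | relevant ✓ | unrestricted ✓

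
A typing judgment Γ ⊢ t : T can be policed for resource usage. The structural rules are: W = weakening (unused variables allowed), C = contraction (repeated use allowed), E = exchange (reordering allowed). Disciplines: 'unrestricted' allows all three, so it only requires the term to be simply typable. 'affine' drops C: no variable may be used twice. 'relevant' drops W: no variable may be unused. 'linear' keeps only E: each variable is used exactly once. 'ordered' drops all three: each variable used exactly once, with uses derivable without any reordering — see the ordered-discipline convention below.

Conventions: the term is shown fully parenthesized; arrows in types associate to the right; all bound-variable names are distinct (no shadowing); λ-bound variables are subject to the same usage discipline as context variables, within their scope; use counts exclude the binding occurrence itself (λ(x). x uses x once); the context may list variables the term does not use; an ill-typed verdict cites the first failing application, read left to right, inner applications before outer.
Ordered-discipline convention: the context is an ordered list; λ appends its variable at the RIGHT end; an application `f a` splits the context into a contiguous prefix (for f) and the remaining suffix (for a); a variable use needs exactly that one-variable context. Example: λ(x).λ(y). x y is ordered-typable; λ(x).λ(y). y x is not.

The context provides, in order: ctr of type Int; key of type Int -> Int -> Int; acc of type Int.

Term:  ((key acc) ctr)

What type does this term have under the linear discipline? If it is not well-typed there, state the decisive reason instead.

term : Int
variable uses: ctr ×1, key ×1, acc ×1
use order (left to right): key, acc, ctr
typing: the term checks, with type Int
per-discipline verdicts: ordered ✗ · linear ✓ · affine ✓ · relevant ✓ · unrestricted ✓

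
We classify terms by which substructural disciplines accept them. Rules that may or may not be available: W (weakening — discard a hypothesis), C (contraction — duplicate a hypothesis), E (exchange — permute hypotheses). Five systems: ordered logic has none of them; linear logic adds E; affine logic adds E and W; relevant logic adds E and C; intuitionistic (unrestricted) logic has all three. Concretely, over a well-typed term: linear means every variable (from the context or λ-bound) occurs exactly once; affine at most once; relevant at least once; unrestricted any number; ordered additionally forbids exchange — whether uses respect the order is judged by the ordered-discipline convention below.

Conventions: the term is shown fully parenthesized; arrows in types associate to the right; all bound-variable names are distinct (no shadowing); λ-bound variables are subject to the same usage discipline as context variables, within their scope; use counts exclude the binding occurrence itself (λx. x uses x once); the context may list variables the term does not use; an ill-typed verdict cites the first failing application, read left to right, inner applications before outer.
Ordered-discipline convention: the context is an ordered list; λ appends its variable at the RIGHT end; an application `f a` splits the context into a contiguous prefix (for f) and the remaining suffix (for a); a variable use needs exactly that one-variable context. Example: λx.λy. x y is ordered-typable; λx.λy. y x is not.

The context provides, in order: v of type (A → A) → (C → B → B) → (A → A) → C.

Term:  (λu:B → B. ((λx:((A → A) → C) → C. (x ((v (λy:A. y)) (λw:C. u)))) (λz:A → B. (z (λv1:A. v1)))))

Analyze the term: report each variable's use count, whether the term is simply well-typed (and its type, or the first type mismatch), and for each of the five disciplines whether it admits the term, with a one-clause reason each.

counts: v=1, u [bound]=1, x [bound]=1, y [bound]=1, w [bound]=0, z [bound]=1, v1 [bound]=1
left-to-right use order: x, v, y, u, z, v1
typing: ill-typed: an application expects A but receives A → A
ordered ✗ (not simply typable)
linear ✗ (fails simple typing)
affine ✗ (a type mismatch blocks all five)
relevant ✗ (the type mismatch rejects it)
unrestricted ✗ (not simply typable)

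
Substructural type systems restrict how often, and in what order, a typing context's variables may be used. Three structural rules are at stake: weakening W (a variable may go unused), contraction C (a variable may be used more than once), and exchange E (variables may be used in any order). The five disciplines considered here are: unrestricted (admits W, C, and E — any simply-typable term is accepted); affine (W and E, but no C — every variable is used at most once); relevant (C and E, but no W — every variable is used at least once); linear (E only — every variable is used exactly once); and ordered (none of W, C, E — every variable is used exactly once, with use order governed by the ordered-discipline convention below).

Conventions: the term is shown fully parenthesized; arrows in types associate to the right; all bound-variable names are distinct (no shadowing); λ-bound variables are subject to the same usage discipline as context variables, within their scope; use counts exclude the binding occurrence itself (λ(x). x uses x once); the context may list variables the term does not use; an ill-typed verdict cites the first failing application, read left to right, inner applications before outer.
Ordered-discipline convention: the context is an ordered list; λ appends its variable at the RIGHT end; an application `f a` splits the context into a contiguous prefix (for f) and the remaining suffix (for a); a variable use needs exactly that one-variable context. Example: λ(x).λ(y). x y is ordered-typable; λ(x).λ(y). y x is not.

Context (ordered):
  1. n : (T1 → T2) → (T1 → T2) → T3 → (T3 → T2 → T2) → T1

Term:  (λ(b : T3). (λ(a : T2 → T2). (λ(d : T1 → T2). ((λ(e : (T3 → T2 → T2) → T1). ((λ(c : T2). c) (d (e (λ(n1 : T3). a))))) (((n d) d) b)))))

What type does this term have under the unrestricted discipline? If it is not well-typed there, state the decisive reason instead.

term : T3 → (T2 → T2) → (T1 → T2) → T2
variable uses: n=1, b (bound)=1, a (bound)=1, d (bound)=3, e (bound)=1, c (bound)=1, n1 (bound)=0
use order (left to right): c, d, e, a, n, d, d, b
typing: well-typed at T3 → (T2 → T2) → (T1 → T2) → T2
summary: ordered ✗, linear ✗, affine ✗, relevant ✗, unrestricted ✓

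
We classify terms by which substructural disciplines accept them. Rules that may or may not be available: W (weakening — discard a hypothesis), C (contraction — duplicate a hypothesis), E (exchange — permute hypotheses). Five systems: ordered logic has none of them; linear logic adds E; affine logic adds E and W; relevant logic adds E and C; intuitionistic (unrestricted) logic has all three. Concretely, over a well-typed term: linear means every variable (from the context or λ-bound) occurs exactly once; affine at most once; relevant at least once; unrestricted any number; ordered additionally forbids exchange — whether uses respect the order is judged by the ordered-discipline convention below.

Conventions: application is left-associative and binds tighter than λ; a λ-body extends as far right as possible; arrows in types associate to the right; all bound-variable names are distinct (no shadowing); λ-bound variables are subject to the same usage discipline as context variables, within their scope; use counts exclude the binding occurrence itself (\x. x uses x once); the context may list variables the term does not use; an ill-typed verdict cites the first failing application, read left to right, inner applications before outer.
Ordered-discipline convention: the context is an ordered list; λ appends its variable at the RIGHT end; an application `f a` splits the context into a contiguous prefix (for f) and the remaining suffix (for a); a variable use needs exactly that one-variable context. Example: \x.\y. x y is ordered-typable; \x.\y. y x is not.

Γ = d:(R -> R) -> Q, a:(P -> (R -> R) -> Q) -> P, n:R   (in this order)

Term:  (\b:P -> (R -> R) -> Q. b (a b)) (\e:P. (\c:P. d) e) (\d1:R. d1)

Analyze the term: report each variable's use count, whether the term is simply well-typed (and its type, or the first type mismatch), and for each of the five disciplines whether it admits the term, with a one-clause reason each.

use counts: d: 1; a: 1; n: 0; b (λ-bound): 2; e (λ-bound): 1; c (λ-bound): 0; d1 (λ-bound): 1
left-to-right use order: b, a, b, d, e, d1
typing: ✓ — Q
ordered ✗ (b ×2 used more than once (contraction); n, c never used (weakening))
linear ✗ (b ×2 used more than once (contraction); n, c never used (weakening))
affine ✗ (b ×2 used more than once (contraction))
relevant ✗ (n, c never used (weakening))
unrestricted ✓ (well-typed at Q; no restrictions here)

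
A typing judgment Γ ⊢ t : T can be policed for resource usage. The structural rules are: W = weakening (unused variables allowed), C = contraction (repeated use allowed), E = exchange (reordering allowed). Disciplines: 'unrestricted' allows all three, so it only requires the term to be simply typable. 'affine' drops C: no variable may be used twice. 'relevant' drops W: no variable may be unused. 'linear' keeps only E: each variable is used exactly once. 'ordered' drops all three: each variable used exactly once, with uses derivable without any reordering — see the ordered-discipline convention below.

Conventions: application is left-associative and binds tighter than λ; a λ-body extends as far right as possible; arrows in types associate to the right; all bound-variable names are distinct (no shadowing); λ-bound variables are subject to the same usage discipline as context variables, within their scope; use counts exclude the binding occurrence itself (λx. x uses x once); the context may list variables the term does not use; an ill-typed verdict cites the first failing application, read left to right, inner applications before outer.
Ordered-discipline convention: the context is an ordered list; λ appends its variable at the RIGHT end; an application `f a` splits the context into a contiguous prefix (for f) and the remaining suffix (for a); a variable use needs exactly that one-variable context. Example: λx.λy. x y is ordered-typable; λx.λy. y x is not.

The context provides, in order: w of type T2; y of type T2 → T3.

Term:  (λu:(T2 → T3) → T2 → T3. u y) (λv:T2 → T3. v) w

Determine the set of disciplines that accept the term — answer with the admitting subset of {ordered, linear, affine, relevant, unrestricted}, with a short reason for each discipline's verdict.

admitted in: linear, affine, relevant, unrestricted
use counts: w=1, y=1, u (bound)=1, v (bound)=1
uses in reading order: u, y, v, w
typing: the term checks, with type T3
ordered ✗ (use order u, y, v, w needs exchange)
linear ✓ (w, y, u, v: one use apiece)
affine ✓ (none of w, y, u, v used more than once)
relevant ✓ (at least one use each (w, y, u, v))
unrestricted ✓ (typability at T3 is all that's needed)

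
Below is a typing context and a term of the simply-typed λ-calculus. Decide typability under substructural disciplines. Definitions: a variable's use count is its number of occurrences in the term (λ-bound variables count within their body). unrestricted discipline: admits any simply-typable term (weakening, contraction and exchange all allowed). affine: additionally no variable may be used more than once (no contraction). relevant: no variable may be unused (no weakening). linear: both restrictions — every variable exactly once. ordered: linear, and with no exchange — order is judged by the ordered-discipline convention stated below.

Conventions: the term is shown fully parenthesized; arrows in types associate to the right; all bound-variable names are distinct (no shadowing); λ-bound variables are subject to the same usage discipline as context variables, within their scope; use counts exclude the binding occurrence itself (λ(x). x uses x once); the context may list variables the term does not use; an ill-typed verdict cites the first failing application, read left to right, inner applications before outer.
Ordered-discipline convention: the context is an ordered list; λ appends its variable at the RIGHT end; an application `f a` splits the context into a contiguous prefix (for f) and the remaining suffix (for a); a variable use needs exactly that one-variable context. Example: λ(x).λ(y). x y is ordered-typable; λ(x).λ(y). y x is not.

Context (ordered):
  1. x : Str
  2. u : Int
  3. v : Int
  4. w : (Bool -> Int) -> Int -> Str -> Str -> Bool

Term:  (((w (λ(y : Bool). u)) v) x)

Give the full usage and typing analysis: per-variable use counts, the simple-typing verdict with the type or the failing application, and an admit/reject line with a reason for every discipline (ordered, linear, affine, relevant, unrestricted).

variable uses: x=1; u=1; v=1; w=1; y (λ-bound)=0
uses in reading order: w, u, v, x
typing: the term checks, with type Str -> Bool
ordered: ✗ — y left unused
linear: ✗ — y left unused
affine: ✓ — none of x, u, v, w, y used more than once
relevant: ✗ — y left unused
unrestricted: ✓ — simply typable at Str -> Bool; W, C, E all held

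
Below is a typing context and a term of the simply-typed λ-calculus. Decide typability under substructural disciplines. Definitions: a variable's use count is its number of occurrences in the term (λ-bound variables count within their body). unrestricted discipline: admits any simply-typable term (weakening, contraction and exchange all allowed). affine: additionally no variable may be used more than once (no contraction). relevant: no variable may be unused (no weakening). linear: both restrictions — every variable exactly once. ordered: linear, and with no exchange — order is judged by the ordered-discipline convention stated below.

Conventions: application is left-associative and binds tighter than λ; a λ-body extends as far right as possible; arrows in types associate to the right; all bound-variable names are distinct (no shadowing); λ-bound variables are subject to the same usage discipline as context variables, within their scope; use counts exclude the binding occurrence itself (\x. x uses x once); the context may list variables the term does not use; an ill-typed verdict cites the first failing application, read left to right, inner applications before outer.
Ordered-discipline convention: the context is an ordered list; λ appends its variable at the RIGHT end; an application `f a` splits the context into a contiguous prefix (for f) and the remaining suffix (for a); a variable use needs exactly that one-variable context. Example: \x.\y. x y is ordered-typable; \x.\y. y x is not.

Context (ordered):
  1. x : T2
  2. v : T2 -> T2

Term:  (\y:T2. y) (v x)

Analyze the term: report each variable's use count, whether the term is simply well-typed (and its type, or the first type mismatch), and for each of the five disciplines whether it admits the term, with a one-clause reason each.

use counts: x=1; v=1; y [bound]=1
left-to-right use order: y, v, x
typing: well-typed — term : T2
ordered: ✗ — no contiguous prefix/suffix split fits y, v, x
linear: ✓ — each of x, v, y used exactly once
affine: ✓ — x, v, y: no repeats, contraction unneeded
relevant: ✓ — every one of x, v, y appears
unrestricted: ✓ — typability at T2 is all that's needed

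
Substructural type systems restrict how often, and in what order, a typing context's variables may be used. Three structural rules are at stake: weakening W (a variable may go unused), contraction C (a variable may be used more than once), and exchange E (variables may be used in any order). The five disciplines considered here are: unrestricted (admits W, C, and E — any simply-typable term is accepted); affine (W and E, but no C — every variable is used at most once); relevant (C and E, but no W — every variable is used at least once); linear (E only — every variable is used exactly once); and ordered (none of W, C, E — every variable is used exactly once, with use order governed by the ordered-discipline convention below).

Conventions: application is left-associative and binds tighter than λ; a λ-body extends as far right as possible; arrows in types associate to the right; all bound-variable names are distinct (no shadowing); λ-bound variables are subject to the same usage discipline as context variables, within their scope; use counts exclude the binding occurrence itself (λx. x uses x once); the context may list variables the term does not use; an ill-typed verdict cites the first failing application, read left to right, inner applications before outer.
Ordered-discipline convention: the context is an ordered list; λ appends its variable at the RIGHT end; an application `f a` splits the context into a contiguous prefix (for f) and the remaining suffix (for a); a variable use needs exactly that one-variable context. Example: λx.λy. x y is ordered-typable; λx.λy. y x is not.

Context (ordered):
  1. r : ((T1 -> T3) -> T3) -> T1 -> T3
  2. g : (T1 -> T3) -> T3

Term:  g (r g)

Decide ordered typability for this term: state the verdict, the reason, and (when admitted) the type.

no — needs contraction — g ×2
use counts: r: 1×, g: 2×
use order (left to right): g, r, g
typing: well-typed — term : T3
all disciplines: ordered ✗; linear ✗; affine ✗; relevant ✓; unrestricted ✓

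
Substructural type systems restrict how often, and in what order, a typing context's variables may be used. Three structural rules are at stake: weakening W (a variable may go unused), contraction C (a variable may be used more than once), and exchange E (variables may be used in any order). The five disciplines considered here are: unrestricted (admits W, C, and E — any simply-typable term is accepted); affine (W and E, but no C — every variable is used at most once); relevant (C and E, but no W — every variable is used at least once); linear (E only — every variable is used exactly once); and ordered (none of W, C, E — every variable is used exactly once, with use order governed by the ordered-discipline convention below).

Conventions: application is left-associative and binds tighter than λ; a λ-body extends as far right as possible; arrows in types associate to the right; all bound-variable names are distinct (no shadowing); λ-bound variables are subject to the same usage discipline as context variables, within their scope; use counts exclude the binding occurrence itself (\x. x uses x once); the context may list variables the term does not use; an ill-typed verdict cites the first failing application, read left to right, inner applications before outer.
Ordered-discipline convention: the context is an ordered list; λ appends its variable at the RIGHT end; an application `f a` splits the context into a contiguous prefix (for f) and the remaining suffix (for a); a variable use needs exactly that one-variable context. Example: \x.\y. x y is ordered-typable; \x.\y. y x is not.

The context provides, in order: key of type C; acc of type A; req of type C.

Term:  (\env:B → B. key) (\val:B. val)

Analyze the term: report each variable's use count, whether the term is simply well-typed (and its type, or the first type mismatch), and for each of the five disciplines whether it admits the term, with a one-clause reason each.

variable uses: key: 1×; acc: 0×; req: 0×; env (λ-bound): 0×; val (λ-bound): 1×
order of uses: key, val
typing: ✓ — C
ordered ✗ (unused: acc, req, env — weakening required)
linear ✗ (unused: acc, req, env — weakening required)
affine ✓ (key, acc, req, env, val: no repeats, contraction unneeded)
relevant ✗ (unused: acc, req, env — weakening required)
unrestricted ✓ (typability at C is all that's needed)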